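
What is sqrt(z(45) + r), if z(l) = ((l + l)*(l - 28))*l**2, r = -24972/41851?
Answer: sqrt(5426603042145078)/41851 ≈ 1760.2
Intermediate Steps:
r = -24972/41851 (r = -24972*1/41851 = -24972/41851 ≈ -0.59669)
z(l) = 2*l**3*(-28 + l) (z(l) = ((2*l)*(-28 + l))*l**2 = (2*l*(-28 + l))*l**2 = 2*l**3*(-28 + l))
sqrt(z(45) + r) = sqrt(2*45**3*(-28 + 45) - 24972/41851) = sqrt(2*91125*17 - 24972/41851) = sqrt(3098250 - 24972/41851) = sqrt(129664835778/41851) = sqrt(5426603042145078)/41851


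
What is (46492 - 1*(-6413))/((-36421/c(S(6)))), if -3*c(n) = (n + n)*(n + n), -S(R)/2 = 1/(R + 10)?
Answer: 17635/582736 ≈ 0.030262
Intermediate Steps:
S(R) = -2/(10 + R) (S(R) = -2/(R + 10) = -2/(10 + R))
c(n) = -4*n²/3 (c(n) = -(n + n)*(n + n)/3 = -2*n*2*n/3 = -4*n²/3)
(46492 - 1*(-6413))/((-36421/c(S(6)))) = (46492 - 1*(-6413))/((-36421*(-3*(10 + 6)²/16))) = (46492 + 6413)/((-36421/((-4*(-2/16)²/3)))) = 52905/((-36421/((-4*(-2*1/16)²/3)))) = 52905/((-36421/((-4*(-⅛)²/3)))) = 52905/((-36421/((-4/3*1/64)))) = 52905/((-36421/(-1/48))) = 52905/((-36421*(-48))) = 52905/1748208 = 52905*(1/1748208) = 17635/582736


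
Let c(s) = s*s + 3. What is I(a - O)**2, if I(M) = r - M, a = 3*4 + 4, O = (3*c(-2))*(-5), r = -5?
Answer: 15876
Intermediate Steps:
c(s) = 3 + s**2 (c(s) = s**2 + 3 = 3 + s**2)
O = -105 (O = (3*(3 + (-2)**2))*(-5) = (3*(3 + 4))*(-5) = (3*7)*(-5) = 21*(-5) = -105)
a = 16 (a = 12 + 4 = 16)
I(M) = -5 - M
I(a - O)**2 = (-5 - (16 - 1*(-105)))**2 = (-5 - (16 + 105))**2 = (-5 - 1*121)**2 = (-5 - 121)**2 = (-126)**2 = 15876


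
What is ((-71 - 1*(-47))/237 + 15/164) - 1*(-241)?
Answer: 3122269/12956 ≈ 240.99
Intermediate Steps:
((-71 - 1*(-47))/237 + 15/164) - 1*(-241) = ((-71 + 47)*(1/237) + 15*(1/164)) + 241 = (-24*1/237 + 15/164) + 241 = (-8/79 + 15/164) + 241 = -127/12956 + 241 = 3122269/12956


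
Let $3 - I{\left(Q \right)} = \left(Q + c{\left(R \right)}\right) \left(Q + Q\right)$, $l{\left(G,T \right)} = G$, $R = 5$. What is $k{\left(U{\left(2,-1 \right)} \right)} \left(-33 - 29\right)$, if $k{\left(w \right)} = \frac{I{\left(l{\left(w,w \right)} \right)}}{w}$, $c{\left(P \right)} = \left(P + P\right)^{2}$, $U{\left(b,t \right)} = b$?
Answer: $12555$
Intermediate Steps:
$c{\left(P \right)} = 4 P^{2}$ ($c{\left(P \right)} = \left(2 P\right)^{2} = 4 P^{2}$)
$I{\left(Q \right)} = 3 - 2 Q \left(100 + Q\right)$ ($I{\left(Q \right)} = 3 - \left(Q + 4 \cdot 5^{2}\right) \left(Q + Q\right) = 3 - \left(Q + 4 \cdot 25\right) 2 Q = 3 - \left(Q + 100\right) 2 Q = 3 - \left(100 + Q\right) 2 Q = 3 - 2 Q \left(100 + Q\right)$)
$k{\left(w \right)} = \frac{3 - 200 w - 2 w^{2}}{w}$
$k{\left(U{\left(2,-1 \right)} \right)} \left(-33 - 29\right) = \left(-200 - 4 + \frac{3}{2}\right) \left(-33 - 29\right) = \left(-200 - 4 + 3 \cdot \frac{1}{2}\right) \left(-62\right) = \left(-200 - 4 + \frac{3}{2}\right) \left(-62\right) = \left(- \frac{405}{2}\right) \left(-62\right) = 12555$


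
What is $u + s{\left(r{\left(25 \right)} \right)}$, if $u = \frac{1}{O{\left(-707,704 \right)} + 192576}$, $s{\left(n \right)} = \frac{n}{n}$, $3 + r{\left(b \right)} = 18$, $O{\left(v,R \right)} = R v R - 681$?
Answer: $\frac{350208616}{350208617} \approx 1.0$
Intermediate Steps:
$O{\left(v,R \right)} = -681 + v R^{2}$ ($O{\left(v,R \right)} = v R^{2} - 681 = -681 + v R^{2}$)
$r{\left(b \right)} = 15$ ($r{\left(b \right)} = -3 + 18 = 15$)
$s{\left(n \right)} = 1$
$u = - \frac{1}{350208617}$ ($u = \frac{1}{\left(-681 - 707 \cdot 704^{2}\right) + 192576} = \frac{1}{\left(-681 - 350400512\right) + 192576} = \frac{1}{-350401193 + 192576} = \frac{1}{-350208617} = - \frac{1}{350208617} \approx -2.8554 \cdot 10^{-9}$)
$u + s{\left(r{\left(25 \right)} \right)} = - \frac{1}{350208617} + 1 = \frac{350208616}{350208617}$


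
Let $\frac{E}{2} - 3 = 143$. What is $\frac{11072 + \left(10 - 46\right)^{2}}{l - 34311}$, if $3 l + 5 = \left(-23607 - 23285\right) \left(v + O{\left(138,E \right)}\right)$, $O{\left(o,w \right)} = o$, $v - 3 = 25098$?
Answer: $- \frac{18552}{591805063} \approx -3.1348 \cdot 10^{-5}$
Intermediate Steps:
$v = 25101$ ($v = 3 + 25098 = 25101$)
$E = 292$ ($E = 6 + 2 \cdot 143 = 6 + 286 = 292$)
$l = - \frac{1183507193}{3}$ ($l = - \frac{5}{3} + \frac{\left(-23607 - 23285\right) \left(25101 + 138\right)}{3} = - \frac{5}{3} + \frac{\left(-46892\right) 25239}{3} = - \frac{5}{3} + \frac{1}{3} \left(-1183507188\right) = - \frac{5}{3} - 394502396 = - \frac{1183507193}{3} \approx -3.945 \cdot 10^{8}$)
$\frac{11072 + \left(10 - 46\right)^{2}}{l - 34311} = \frac{11072 + \left(10 - 46\right)^{2}}{- \frac{1183507193}{3} - 34311} = \frac{11072 + \left(-36\right)^{2}}{- \frac{1183507193}{3} - 34311} = \frac{11072 + 1296}{- \frac{1183507193}{3} - 34311} = \frac{12368}{- \frac{1183610126}{3}} = 12368 \left(- \frac{3}{1183610126}\right) = - \frac{18552}{591805063}$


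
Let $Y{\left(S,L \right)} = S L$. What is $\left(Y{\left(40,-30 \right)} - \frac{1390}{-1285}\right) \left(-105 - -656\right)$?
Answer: $- \frac{169775222}{257} \approx -6.606 \cdot 10^{5}$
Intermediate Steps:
$Y{\left(S,L \right)} = L S$
$\left(Y{\left(40,-30 \right)} - \frac{1390}{-1285}\right) \left(-105 - -656\right) = \left(\left(-30\right) 40 - \frac{1390}{-1285}\right) \left(-105 - -656\right) = \left(-1200 - - \frac{278}{257}\right) \left(-105 + 656\right) = \left(-1200 + \frac{278}{257}\right) 551 = \left(- \frac{308122}{257}\right) 551 = - \frac{169775222}{257}$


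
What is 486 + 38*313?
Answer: 12380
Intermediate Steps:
486 + 38*313 = 486 + 11894 = 12380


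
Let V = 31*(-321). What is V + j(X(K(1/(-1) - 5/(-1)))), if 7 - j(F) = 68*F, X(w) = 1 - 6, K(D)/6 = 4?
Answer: -9604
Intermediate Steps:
K(D) = 24 (K(D) = 6*4 = 24)
X(w) = -5
j(F) = 7 - 68*F
V = -9951
V + j(X(K(1/(-1) - 5/(-1)))) = -9951 + (7 - 68*(-5)) = -9951 + (7 + 340) = -9951 + 347 = -9604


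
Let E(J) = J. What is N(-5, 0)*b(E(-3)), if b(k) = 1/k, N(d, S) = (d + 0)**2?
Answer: -25/3 ≈ -8.3333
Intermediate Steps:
N(d, S) = d**2
b(k) = 1/k
N(-5, 0)*b(E(-3)) = (-5)**2/(-3) = 25*(-1/3) = -25/3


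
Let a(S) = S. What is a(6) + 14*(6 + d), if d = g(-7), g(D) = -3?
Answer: 48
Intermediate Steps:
d = -3
a(6) + 14*(6 + d) = 6 + 14*(6 - 3) = 6 + 14*3 = 6 + 42 = 48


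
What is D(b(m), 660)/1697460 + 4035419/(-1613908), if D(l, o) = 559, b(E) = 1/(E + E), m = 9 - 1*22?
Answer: -428066260073/171221517105 ≈ -2.5001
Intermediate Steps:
m = -13 (m = 9 - 22 = -13)
b(E) = 1/(2*E)
D(b(m), 660)/1697460 + 4035419/(-1613908) = 559/1697460 + 4035419/(-1613908) = 559*(1/1697460) + 4035419*(-1/1613908) = 559/1697460 - 4035419/1613908 = -428066260073/171221517105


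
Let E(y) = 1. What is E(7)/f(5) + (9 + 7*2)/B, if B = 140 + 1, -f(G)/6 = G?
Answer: 61/470 ≈ 0.12979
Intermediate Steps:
f(G) = -6*G
B = 141
E(7)/f(5) + (9 + 7*2)/B = 1/(-6*5) + (9 + 7*2)/141 = 1/(-30) + (9 + 14)*(1/141) = 1*(-1/30) + 23*(1/141) = -1/30 + 23/141 = 61/470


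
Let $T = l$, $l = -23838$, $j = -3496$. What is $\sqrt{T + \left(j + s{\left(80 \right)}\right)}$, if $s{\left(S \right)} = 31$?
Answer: $i \sqrt{27303} \approx 165.24 i$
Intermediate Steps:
$T = -23838$
$\sqrt{T + \left(j + s{\left(80 \right)}\right)} = \sqrt{-23838 + \left(-3496 + 31\right)} = \sqrt{-23838 - 3465} = \sqrt{-27303} = i \sqrt{27303}$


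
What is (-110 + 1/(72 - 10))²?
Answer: 46498761/3844 ≈ 12096.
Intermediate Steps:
(-110 + 1/(72 - 10))² = (-110 + 1/62)² = (-6819/62)² = 46498761/3844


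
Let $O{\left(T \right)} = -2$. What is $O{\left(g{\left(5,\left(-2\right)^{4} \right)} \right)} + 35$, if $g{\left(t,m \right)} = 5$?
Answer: $33$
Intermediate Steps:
$O{\left(g{\left(5,\left(-2\right)^{4} \right)} \right)} + 35 = -2 + 35 = 33$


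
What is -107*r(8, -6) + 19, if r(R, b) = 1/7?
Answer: 26/7 ≈ 3.7143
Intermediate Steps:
r(R, b) = ⅐
-107*r(8, -6) + 19 = -107*⅐ + 19 = -107/7 + 19 = 26/7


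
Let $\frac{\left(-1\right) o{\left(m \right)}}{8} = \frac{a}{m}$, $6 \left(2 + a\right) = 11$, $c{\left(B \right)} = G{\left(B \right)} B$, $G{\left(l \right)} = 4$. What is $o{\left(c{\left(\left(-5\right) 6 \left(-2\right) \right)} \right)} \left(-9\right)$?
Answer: $- \frac{1}{20} \approx -0.05$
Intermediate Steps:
$c{\left(B \right)} = 4 B$
$a = - \frac{1}{6}$ ($a = -2 + \frac{1}{6} \cdot 11 = -2 + \frac{11}{6} = - \frac{1}{6} \approx -0.16667$)
$o{\left(m \right)} = \frac{4}{3 m}$ ($o{\left(m \right)} = - 8 \left(- \frac{1}{6 m}\right) = \frac{4}{3 m}$)
$o{\left(c{\left(\left(-5\right) 6 \left(-2\right) \right)} \right)} \left(-9\right) = \frac{4}{3 \cdot 4 \left(-5\right) 6 \left(-2\right)} \left(-9\right) = \frac{4}{3 \cdot 4 \left(\left(-30\right) \left(-2\right)\right)} \left(-9\right) = \frac{4}{3 \cdot 4 \cdot 60} \left(-9\right) = \frac{4}{3 \cdot 240} \left(-9\right) = \frac{4}{3} \cdot \frac{1}{240} \left(-9\right) = \frac{1}{180} \left(-9\right) = - \frac{1}{20}$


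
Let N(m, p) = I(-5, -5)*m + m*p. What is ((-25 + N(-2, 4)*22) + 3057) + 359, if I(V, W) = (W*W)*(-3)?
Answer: 6515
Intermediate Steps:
I(V, W) = -3*W**2 (I(V, W) = W**2*(-3) = -3*W**2)
N(m, p) = -75*m + m*p (N(m, p) = (-3*(-5)**2)*m + m*p = (-3*25)*m + m*p = -75*m + m*p)
((-25 + N(-2, 4)*22) + 3057) + 359 = ((-25 - 2*(-75 + 4)*22) + 3057) + 359 = ((-25 - 2*(-71)*22) + 3057) + 359 = ((-25 + 142*22) + 3057) + 359 = ((-25 + 3124) + 3057) + 359 = (3099 + 3057) + 359 = 6156 + 359 = 6515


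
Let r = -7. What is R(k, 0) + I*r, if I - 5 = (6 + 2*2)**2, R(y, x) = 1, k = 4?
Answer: -734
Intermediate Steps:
I = 105 (I = 5 + (6 + 2*2)**2 = 5 + (6 + 4)**2 = 5 + 10**2 = 5 + 100 = 105)
R(k, 0) + I*r = 1 + 105*(-7) = 1 - 735 = -734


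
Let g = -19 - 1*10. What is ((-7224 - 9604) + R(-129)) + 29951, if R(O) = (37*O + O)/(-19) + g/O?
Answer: 1726178/129 ≈ 13381.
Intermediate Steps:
g = -29 (g = -19 - 10 = -29)
R(O) = -29/O - 2*O (R(O) = (37*O + O)/(-19) - 29/O = (38*O)*(-1/19) - 29/O = -2*O - 29/O = -29/O - 2*O)
((-7224 - 9604) + R(-129)) + 29951 = ((-7224 - 9604) + (-29/(-129) - 2*(-129))) + 29951 = (-16828 + (-29*(-1/129) + 258)) + 29951 = (-16828 + (29/129 + 258)) + 29951 = (-16828 + 33311/129) + 29951 = -2137501/129 + 29951 = 1726178/129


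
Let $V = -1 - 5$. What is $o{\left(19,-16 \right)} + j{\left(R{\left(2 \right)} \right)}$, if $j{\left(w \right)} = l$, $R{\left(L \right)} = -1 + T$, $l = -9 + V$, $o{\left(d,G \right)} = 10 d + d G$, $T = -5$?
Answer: $-129$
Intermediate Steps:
$V = -6$
$o{\left(d,G \right)} = 10 d + G d$
$l = -15$ ($l = -9 - 6 = -15$)
$R{\left(L \right)} = -6$ ($R{\left(L \right)} = -1 - 5 = -6$)
$j{\left(w \right)} = -15$
$o{\left(19,-16 \right)} + j{\left(R{\left(2 \right)} \right)} = 19 \left(10 - 16\right) - 15 = 19 \left(-6\right) - 15 = -114 - 15 = -129$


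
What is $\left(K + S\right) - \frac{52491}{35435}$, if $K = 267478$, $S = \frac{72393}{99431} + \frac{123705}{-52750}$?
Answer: $\frac{1988473172554662763}{7434242093350} \approx 2.6748 \cdot 10^{5}$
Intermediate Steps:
$S = - \frac{1696276221}{1048997050}$ ($S = 72393 \cdot \frac{1}{99431} + 123705 \left(- \frac{1}{52750}\right) = \frac{72393}{99431} - \frac{24741}{10550} = - \frac{1696276221}{1048997050} \approx -1.617$)
$\left(K + S\right) - \frac{52491}{35435} = \left(267478 - \frac{1696276221}{1048997050}\right) - \frac{52491}{35435} = \frac{280581936663679}{1048997050} - \frac{52491}{35435} = \frac{1988473172554662763}{7434242093350}$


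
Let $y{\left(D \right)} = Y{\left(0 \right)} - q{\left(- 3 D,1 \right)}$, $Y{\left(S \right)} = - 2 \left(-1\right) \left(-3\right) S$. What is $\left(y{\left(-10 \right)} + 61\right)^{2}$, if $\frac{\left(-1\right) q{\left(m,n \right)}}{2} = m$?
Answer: $14641$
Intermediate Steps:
$q{\left(m,n \right)} = - 2 m$
$Y{\left(S \right)} = - 6 S$ ($Y{\left(S \right)} = - 2 \cdot 3 S = - 6 S$)
$y{\left(D \right)} = - 6 D$ ($y{\left(D \right)} = \left(-6\right) 0 - - 2 \left(- 3 D\right) = 0 - 6 D = - 6 D$)
$\left(y{\left(-10 \right)} + 61\right)^{2} = \left(\left(-6\right) \left(-10\right) + 61\right)^{2} = \left(60 + 61\right)^{2} = 121^{2} = 14641$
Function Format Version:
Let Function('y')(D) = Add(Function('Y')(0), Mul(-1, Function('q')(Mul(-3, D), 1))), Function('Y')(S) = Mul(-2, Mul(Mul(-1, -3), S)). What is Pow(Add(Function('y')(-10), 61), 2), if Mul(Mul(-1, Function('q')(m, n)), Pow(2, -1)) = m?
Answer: 14641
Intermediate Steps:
Function('q')(m, n) = Mul(-2, m)
Function('Y')(S) = Mul(-6, S) (Function('Y')(S) = Mul(-2, Mul(3, S)) = Mul(-6, S))
Function('y')(D) = Mul(-6, D) (Function('y')(D) = Add(Mul(-6, 0), Mul(-1, Mul(-2, Mul(-3, D)))) = Add(0, Mul(-1, Mul(6, D))) = Add(0, Mul(-6, D)) = Mul(-6, D))
Pow(Add(Function('y')(-10), 61), 2) = Pow(Add(Mul(-6, -10), 61), 2) = Pow(Add(60, 61), 2) = Pow(121, 2) = 14641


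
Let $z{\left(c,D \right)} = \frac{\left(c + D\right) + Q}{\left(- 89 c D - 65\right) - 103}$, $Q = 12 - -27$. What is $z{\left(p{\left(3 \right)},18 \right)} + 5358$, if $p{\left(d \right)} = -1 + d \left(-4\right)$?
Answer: $\frac{5031164}{939} \approx 5358.0$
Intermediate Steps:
$Q = 39$ ($Q = 12 + 27 = 39$)
$p{\left(d \right)} = -1 - 4 d$
$z{\left(c,D \right)} = \frac{39 + D + c}{-168 - 89 D c}$ ($z{\left(c,D \right)} = \frac{\left(c + D\right) + 39}{\left(- 89 c D - 65\right) - 103} = \frac{\left(D + c\right) + 39}{\left(- 89 D c - 65\right) - 103} = \frac{39 + D + c}{\left(-65 - 89 D c\right) - 103} = \frac{39 + D + c}{-168 - 89 D c}$)
$z{\left(p{\left(3 \right)},18 \right)} + 5358 = \frac{-39 - 18 - \left(-1 - 12\right)}{168 + 89 \cdot 18 \left(-1 - 12\right)} + 5358 = \frac{-39 - 18 - -13}{168 + 89 \cdot 18 \left(-13\right)} + 5358 = \frac{-39 - 18 + 13}{168 - 20826} + 5358 = \frac{1}{-20658} \left(-44\right) + 5358 = \left(- \frac{1}{20658}\right) \left(-44\right) + 5358 = \frac{2}{939} + 5358 = \frac{5031164}{939}$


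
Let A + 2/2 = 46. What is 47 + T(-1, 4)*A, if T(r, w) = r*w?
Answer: -133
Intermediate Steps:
A = 45 (A = -1 + 46 = 45)
47 + T(-1, 4)*A = 47 - 1*4*45 = 47 - 4*45 = 47 - 180 = -133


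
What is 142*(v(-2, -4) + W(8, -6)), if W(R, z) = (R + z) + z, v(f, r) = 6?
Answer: 284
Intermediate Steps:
W(R, z) = R + 2*z
142*(v(-2, -4) + W(8, -6)) = 142*(6 + (8 + 2*(-6))) = 142*(6 + (8 - 12)) = 142*(6 - 4) = 142*2 = 284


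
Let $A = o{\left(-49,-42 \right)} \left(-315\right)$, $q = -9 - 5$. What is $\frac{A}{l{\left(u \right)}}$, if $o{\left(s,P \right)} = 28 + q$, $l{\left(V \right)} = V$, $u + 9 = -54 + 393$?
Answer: $- \frac{147}{11} \approx -13.364$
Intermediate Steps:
$u = 330$ ($u = -9 + \left(-54 + 393\right) = -9 + 339 = 330$)
$q = -14$ ($q = -9 - 5 = -14$)
$o{\left(s,P \right)} = 14$ ($o{\left(s,P \right)} = 28 - 14 = 14$)
$A = -4410$ ($A = 14 \left(-315\right) = -4410$)
$\frac{A}{l{\left(u \right)}} = - \frac{4410}{330} = \left(-4410\right) \frac{1}{330} = - \frac{147}{11}$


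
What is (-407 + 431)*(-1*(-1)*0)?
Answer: 0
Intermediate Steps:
(-407 + 431)*(-1*(-1)*0) = 24*(1*0) = 24*0 = 0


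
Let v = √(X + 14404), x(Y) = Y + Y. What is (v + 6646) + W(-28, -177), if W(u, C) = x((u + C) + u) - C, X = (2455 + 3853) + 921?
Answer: 6357 + √21633 ≈ 6504.1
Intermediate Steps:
x(Y) = 2*Y
X = 7229 (X = 6308 + 921 = 7229)
W(u, C) = C + 4*u (W(u, C) = 2*((u + C) + u) - C = 2*((C + u) + u) - C = 2*(C + 2*u) - C = (2*C + 4*u) - C = C + 4*u)
v = √21633 (v = √(7229 + 14404) = √21633 ≈ 147.08)
(v + 6646) + W(-28, -177) = (√21633 + 6646) + (-177 + 4*(-28)) = (6646 + √21633) + (-177 - 112) = (6646 + √21633) - 289 = 6357 + √21633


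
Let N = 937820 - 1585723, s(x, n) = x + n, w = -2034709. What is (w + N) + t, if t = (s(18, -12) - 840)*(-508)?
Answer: -2258940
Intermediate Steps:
s(x, n) = n + x
N = -647903
t = 423672 (t = ((-12 + 18) - 840)*(-508) = (6 - 840)*(-508) = -834*(-508) = 423672)
(w + N) + t = (-2034709 - 647903) + 423672 = -2682612 + 423672 = -2258940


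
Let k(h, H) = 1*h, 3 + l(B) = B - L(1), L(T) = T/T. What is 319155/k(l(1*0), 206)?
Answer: -319155/4 ≈ -79789.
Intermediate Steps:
L(T) = 1
l(B) = -4 + B (l(B) = -3 + (B - 1*1) = -3 + (B - 1) = -3 + (-1 + B) = -4 + B)
k(h, H) = h
319155/k(l(1*0), 206) = 319155/(-4 + 1*0) = 319155/(-4 + 0) = 319155/(-4) = 319155*(-¼) = -319155/4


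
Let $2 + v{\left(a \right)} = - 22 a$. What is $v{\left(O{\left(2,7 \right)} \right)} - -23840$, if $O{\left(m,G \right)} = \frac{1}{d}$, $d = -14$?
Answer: $\frac{166877}{7} \approx 23840.0$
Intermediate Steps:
$O{\left(m,G \right)} = - \frac{1}{14}$ ($O{\left(m,G \right)} = \frac{1}{-14} = - \frac{1}{14}$)
$v{\left(a \right)} = -2 - 22 a$
$v{\left(O{\left(2,7 \right)} \right)} - -23840 = \left(-2 - - \frac{11}{7}\right) - -23840 = \left(-2 + \frac{11}{7}\right) + 23840 = - \frac{3}{7} + 23840 = \frac{166877}{7}$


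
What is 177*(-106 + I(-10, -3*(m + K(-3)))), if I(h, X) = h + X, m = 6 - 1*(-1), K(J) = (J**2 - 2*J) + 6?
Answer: -35400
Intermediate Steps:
K(J) = 6 + J**2 - 2*J
m = 7 (m = 6 + 1 = 7)
I(h, X) = X + h
177*(-106 + I(-10, -3*(m + K(-3)))) = 177*(-106 + (-3*(7 + (6 + (-3)**2 - 2*(-3))) - 10)) = 177*(-106 + (-3*(7 + (6 + 9 + 6)) - 10)) = 177*(-106 + (-3*(7 + 21) - 10)) = 177*(-106 + (-3*28 - 10)) = 177*(-106 + (-84 - 10)) = 177*(-106 - 94) = 177*(-200) = -35400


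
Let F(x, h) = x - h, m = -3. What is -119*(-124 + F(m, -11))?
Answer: 13804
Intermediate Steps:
-119*(-124 + F(m, -11)) = -119*(-124 + (-3 - 1*(-11))) = -119*(-124 + (-3 + 11)) = -119*(-124 + 8) = -119*(-116) = 13804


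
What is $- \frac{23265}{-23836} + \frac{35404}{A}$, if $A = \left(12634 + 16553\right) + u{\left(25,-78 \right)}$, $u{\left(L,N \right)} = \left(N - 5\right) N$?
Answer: $\frac{1673542909}{850015596} \approx 1.9688$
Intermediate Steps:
$u{\left(L,N \right)} = N \left(-5 + N\right)$ ($u{\left(L,N \right)} = \left(-5 + N\right) N = N \left(-5 + N\right)$)
$A = 35661$ ($A = \left(12634 + 16553\right) - 78 \left(-5 - 78\right) = 29187 - -6474 = 29187 + 6474 = 35661$)
$- \frac{23265}{-23836} + \frac{35404}{A} = - \frac{23265}{-23836} + \frac{35404}{35661} = \left(-23265\right) \left(- \frac{1}{23836}\right) + 35404 \cdot \frac{1}{35661} = \frac{23265}{23836} + \frac{35404}{35661} = \frac{1673542909}{850015596}$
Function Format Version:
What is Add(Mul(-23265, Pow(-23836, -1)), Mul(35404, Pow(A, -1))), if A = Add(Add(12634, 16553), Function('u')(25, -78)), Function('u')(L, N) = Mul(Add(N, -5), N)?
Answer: Rational(1673542909, 850015596) ≈ 1.9688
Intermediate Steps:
Function('u')(L, N) = Mul(N, Add(-5, N)) (Function('u')(L, N) = Mul(Add(-5, N), N) = Mul(N, Add(-5, N)))
A = 35661 (A = Add(Add(12634, 16553), Mul(-78, Add(-5, -78))) = Add(29187, Mul(-78, -83)) = Add(29187, 6474) = 35661)
Add(Mul(-23265, Pow(-23836, -1)), Mul(35404, Pow(A, -1))) = Add(Mul(-23265, Pow(-23836, -1)), Mul(35404, Pow(35661, -1))) = Add(Mul(-23265, Rational(-1, 23836)), Mul(35404, Rational(1, 35661))) = Add(Rational(23265, 23836), Rational(35404, 35661)) = Rational(1673542909, 850015596)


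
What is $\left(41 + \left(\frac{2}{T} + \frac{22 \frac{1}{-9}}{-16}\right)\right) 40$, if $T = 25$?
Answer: $\frac{74219}{45} \approx 1649.3$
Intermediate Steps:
$\left(41 + \left(\frac{2}{T} + \frac{22 \frac{1}{-9}}{-16}\right)\right) 40 = \left(41 + \left(\frac{2}{25} + \frac{22 \frac{1}{-9}}{-16}\right)\right) 40 = \left(41 + \left(2 \cdot \frac{1}{25} + 22 \left(- \frac{1}{9}\right) \left(- \frac{1}{16}\right)\right)\right) 40 = \left(41 + \left(\frac{2}{25} - - \frac{11}{72}\right)\right) 40 = \left(41 + \left(\frac{2}{25} + \frac{11}{72}\right)\right) 40 = \left(41 + \frac{419}{1800}\right) 40 = \frac{74219}{1800} \cdot 40 = \frac{74219}{45}$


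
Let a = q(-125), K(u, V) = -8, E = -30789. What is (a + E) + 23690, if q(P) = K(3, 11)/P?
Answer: -887367/125 ≈ -7098.9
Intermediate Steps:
q(P) = -8/P
a = 8/125 (a = -8/(-125) = -8*(-1/125) = 8/125 ≈ 0.064000)
(a + E) + 23690 = (8/125 - 30789) + 23690 = -3848617/125 + 23690 = -887367/125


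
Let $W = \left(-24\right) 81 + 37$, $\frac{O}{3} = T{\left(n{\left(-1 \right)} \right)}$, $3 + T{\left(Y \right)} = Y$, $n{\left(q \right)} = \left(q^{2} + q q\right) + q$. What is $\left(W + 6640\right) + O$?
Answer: $4727$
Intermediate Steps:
$n{\left(q \right)} = q + 2 q^{2}$ ($n{\left(q \right)} = \left(q^{2} + q^{2}\right) + q = 2 q^{2} + q = q + 2 q^{2}$)
$T{\left(Y \right)} = -3 + Y$
$O = -6$ ($O = 3 \left(-3 - \left(1 + 2 \left(-1\right)\right)\right) = 3 \left(-3 - \left(1 - 2\right)\right) = 3 \left(-3 - -1\right) = 3 \left(-3 + 1\right) = 3 \left(-2\right) = -6$)
$W = -1907$ ($W = -1944 + 37 = -1907$)
$\left(W + 6640\right) + O = \left(-1907 + 6640\right) - 6 = 4733 - 6 = 4727$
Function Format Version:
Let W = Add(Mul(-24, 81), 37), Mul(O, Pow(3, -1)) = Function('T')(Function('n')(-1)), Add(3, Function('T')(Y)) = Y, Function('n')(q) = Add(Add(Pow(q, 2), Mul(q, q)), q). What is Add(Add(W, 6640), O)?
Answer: 4727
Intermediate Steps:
Function('n')(q) = Add(q, Mul(2, Pow(q, 2))) (Function('n')(q) = Add(Add(Pow(q, 2), Pow(q, 2)), q) = Add(Mul(2, Pow(q, 2)), q) = Add(q, Mul(2, Pow(q, 2))))
Function('T')(Y) = Add(-3, Y)
O = -6 (O = Mul(3, Add(-3, Mul(-1, Add(1, Mul(2, -1))))) = Mul(3, Add(-3, Mul(-1, Add(1, -2)))) = Mul(3, Add(-3, Mul(-1, -1))) = Mul(3, Add(-3, 1)) = Mul(3, -2) = -6)
W = -1907 (W = Add(-1944, 37) = -1907)
Add(Add(W, 6640), O) = Add(Add(-1907, 6640), -6) = Add(4733, -6) = 4727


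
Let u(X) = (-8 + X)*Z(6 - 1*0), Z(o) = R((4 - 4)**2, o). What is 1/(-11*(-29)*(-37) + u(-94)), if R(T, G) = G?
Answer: -1/12415 ≈ -8.0548e-5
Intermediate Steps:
Z(o) = o
u(X) = -48 + 6*X (u(X) = (-8 + X)*(6 - 1*0) = (-8 + X)*(6 + 0) = (-8 + X)*6 = -48 + 6*X)
1/(-11*(-29)*(-37) + u(-94)) = 1/(-11*(-29)*(-37) + (-48 + 6*(-94))) = 1/(319*(-37) + (-48 - 564)) = 1/(-11803 - 612) = 1/(-12415) = -1/12415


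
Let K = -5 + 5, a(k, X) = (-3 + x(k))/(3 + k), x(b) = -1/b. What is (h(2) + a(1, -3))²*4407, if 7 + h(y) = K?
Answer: 282048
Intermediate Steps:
a(k, X) = (-3 - 1/k)/(3 + k)
K = 0
h(y) = -7 (h(y) = -7 + 0 = -7)
(h(2) + a(1, -3))²*4407 = (-7 + (-1 - 3*1)/(1*(3 + 1)))²*4407 = (-7 + 1*(-1 - 3)/4)²*4407 = (-7 + 1*(¼)*(-4))²*4407 = (-7 - 1)²*4407 = (-8)²*4407 = 64*4407 = 282048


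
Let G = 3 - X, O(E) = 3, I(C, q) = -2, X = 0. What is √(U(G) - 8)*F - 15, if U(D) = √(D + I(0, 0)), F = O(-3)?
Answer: -15 + 3*I*√7 ≈ -15.0 + 7.9373*I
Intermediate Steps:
G = 3 (G = 3 - 1*0 = 3 + 0 = 3)
F = 3
U(D) = √(-2 + D) (U(D) = √(D - 2) = √(-2 + D))
√(U(G) - 8)*F - 15 = √(√(-2 + 3) - 8)*3 - 15 = √(√1 - 8)*3 - 15 = √(1 - 8)*3 - 15 = √(-7)*3 - 15 = (I*√7)*3 - 15 = 3*I*√7 - 15 = -15 + 3*I*√7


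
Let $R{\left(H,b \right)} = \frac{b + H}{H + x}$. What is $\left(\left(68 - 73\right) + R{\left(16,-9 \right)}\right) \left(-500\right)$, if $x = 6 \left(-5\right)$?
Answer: $2750$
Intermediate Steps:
$x = -30$
$R{\left(H,b \right)} = \frac{H + b}{-30 + H}$ ($R{\left(H,b \right)} = \frac{b + H}{H - 30} = \frac{H + b}{-30 + H}$)
$\left(\left(68 - 73\right) + R{\left(16,-9 \right)}\right) \left(-500\right) = \left(\left(68 - 73\right) + \frac{16 - 9}{-30 + 16}\right) \left(-500\right) = \left(\left(68 - 73\right) + \frac{1}{-14} \cdot 7\right) \left(-500\right) = \left(-5 - \frac{1}{2}\right) \left(-500\right) = \left(- \frac{11}{2}\right) \left(-500\right) = 2750$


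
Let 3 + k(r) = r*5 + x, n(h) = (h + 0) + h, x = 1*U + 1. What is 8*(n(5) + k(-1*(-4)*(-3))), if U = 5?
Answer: -376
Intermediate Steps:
x = 6 (x = 1*5 + 1 = 5 + 1 = 6)
n(h) = 2*h (n(h) = h + h = 2*h)
k(r) = 3 + 5*r (k(r) = -3 + (r*5 + 6) = -3 + (5*r + 6) = -3 + (6 + 5*r) = 3 + 5*r)
8*(n(5) + k(-1*(-4)*(-3))) = 8*(2*5 + (3 + 5*(-1*(-4)*(-3)))) = 8*(10 + (3 + 5*(4*(-3)))) = 8*(10 + (3 + 5*(-12))) = 8*(10 + (3 - 60)) = 8*(10 - 57) = 8*(-47) = -376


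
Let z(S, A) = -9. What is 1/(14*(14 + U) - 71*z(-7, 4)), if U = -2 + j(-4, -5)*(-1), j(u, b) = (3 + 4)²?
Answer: 1/121 ≈ 0.0082645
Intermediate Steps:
j(u, b) = 49 (j(u, b) = 7² = 49)
U = -51 (U = -2 + 49*(-1) = -2 - 49 = -51)
1/(14*(14 + U) - 71*z(-7, 4)) = 1/(14*(14 - 51) - 71*(-9)) = 1/(14*(-37) + 639) = 1/(-518 + 639) = 1/121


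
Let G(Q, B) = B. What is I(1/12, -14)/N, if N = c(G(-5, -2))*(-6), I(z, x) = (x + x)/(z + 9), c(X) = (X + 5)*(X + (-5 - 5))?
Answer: -14/981 ≈ -0.014271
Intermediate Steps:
c(X) = (-10 + X)*(5 + X) (c(X) = (5 + X)*(X - 10) = (5 + X)*(-10 + X) = (-10 + X)*(5 + X))
I(z, x) = 2*x/(9 + z) (I(z, x) = (2*x)/(9 + z) = 2*x/(9 + z))
N = 216 (N = (-50 + (-2)² - 5*(-2))*(-6) = (-50 + 4 + 10)*(-6) = -36*(-6) = 216)
I(1/12, -14)/N = (2*(-14)/(9 + 1/12))/216 = (2*(-14)/(9 + 1/12))*(1/216) = (2*(-14)/(109/12))*(1/216) = (2*(-14)*(12/109))*(1/216) = -336/109*1/216 = -14/981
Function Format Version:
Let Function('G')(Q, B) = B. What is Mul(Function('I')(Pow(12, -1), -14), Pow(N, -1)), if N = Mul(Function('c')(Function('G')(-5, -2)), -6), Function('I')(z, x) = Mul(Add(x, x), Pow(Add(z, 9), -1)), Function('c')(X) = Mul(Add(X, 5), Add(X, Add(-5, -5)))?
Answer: Rational(-14, 981) ≈ -0.014271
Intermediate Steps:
Function('c')(X) = Mul(Add(-10, X), Add(5, X)) (Function('c')(X) = Mul(Add(5, X), Add(X, -10)) = Mul(Add(5, X), Add(-10, X)) = Mul(Add(-10, X), Add(5, X)))
Function('I')(z, x) = Mul(2, x, Pow(Add(9, z), -1)) (Function('I')(z, x) = Mul(Mul(2, x), Pow(Add(9, z), -1)) = Mul(2, x, Pow(Add(9, z), -1)))
N = 216 (N = Mul(Add(-50, Pow(-2, 2), Mul(-5, -2)), -6) = Mul(Add(-50, 4, 10), -6) = Mul(-36, -6) = 216)
Mul(Function('I')(Pow(12, -1), -14), Pow(N, -1)) = Mul(Mul(2, -14, Pow(Add(9, Pow(12, -1)), -1)), Pow(216, -1)) = Mul(Mul(2, -14, Pow(Add(9, Rational(1, 12)), -1)), Rational(1, 216)) = Mul(Mul(2, -14, Pow(Rational(109, 12), -1)), Rational(1, 216)) = Mul(Mul(2, -14, Rational(12, 109)), Rational(1, 216)) = Mul(Rational(-336, 109), Rational(1, 216)) = Rational(-14, 981)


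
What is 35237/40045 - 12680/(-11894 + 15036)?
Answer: -198527973/62910695 ≈ -3.1557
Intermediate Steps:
35237/40045 - 12680/(-11894 + 15036) = 35237*(1/40045) - 12680/3142 = 35237/40045 - 12680*1/3142 = 35237/40045 - 6340/1571 = -198527973/62910695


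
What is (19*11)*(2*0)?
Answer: 0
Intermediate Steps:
(19*11)*(2*0) = 209*0 = 0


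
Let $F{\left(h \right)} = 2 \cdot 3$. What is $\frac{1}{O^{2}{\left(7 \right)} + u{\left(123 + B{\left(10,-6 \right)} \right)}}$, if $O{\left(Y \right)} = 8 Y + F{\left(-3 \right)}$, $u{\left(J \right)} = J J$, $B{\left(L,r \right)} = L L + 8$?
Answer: $\frac{1}{57205} \approx 1.7481 \cdot 10^{-5}$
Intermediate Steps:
$B{\left(L,r \right)} = 8 + L^{2}$ ($B{\left(L,r \right)} = L^{2} + 8 = 8 + L^{2}$)
$F{\left(h \right)} = 6$
$u{\left(J \right)} = J^{2}$
$O{\left(Y \right)} = 6 + 8 Y$ ($O{\left(Y \right)} = 8 Y + 6 = 6 + 8 Y$)
$\frac{1}{O^{2}{\left(7 \right)} + u{\left(123 + B{\left(10,-6 \right)} \right)}} = \frac{1}{\left(6 + 8 \cdot 7\right)^{2} + \left(123 + \left(8 + 10^{2}\right)\right)^{2}} = \frac{1}{\left(6 + 56\right)^{2} + \left(123 + \left(8 + 100\right)\right)^{2}} = \frac{1}{62^{2} + \left(123 + 108\right)^{2}} = \frac{1}{3844 + 231^{2}} = \frac{1}{3844 + 53361} = \frac{1}{57205}$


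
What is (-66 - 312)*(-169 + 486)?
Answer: -119826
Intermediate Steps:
(-66 - 312)*(-169 + 486) = -378*317 = -119826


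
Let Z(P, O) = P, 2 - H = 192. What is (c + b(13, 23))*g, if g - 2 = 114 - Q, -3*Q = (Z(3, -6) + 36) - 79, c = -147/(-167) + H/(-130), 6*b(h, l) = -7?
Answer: 2357278/19539 ≈ 120.64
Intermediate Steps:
H = -190 (H = 2 - 1*192 = 2 - 192 = -190)
b(h, l) = -7/6 (b(h, l) = (⅙)*(-7) = -7/6)
c = 5084/2171 (c = -147/(-167) - 190/(-130) = -147*(-1/167) - 190*(-1/130) = 147/167 + 19/13 = 5084/2171 ≈ 2.3418)
Q = 40/3 (Q = -((3 + 36) - 79)/3 = -(39 - 79)/3 = -⅓*(-40) = 40/3 ≈ 13.333)
g = 308/3 (g = 2 + (114 - 1*40/3) = 2 + (114 - 40/3) = 2 + 302/3 = 308/3 ≈ 102.67)
(c + b(13, 23))*g = (5084/2171 - 7/6)*(308/3) = (15307/13026)*(308/3) = 2357278/19539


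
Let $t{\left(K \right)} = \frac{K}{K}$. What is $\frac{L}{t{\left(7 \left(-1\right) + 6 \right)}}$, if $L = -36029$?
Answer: $-36029$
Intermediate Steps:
$t{\left(K \right)} = 1$
$\frac{L}{t{\left(7 \left(-1\right) + 6 \right)}} = - \frac{36029}{1} = \left(-36029\right) 1 = -36029$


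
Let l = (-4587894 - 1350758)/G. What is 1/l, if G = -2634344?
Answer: 658586/1484663 ≈ 0.44359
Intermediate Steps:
l = 1484663/658586 (l = (-4587894 - 1350758)/(-2634344) = -5938652*(-1/2634344) = 1484663/658586 ≈ 2.2543)
1/l = 1/(1484663/658586) = 658586/1484663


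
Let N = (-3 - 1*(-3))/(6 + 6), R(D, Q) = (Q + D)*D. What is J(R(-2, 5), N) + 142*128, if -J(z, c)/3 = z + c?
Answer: 18194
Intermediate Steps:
R(D, Q) = D*(D + Q) (R(D, Q) = (D + Q)*D = D*(D + Q))
N = 0 (N = (-3 + 3)/12 = 0*(1/12) = 0)
J(z, c) = -3*c - 3*z (J(z, c) = -3*(z + c) = -3*(c + z) = -3*c - 3*z)
J(R(-2, 5), N) + 142*128 = (-3*0 - (-6)*(-2 + 5)) + 142*128 = (0 - (-6)*3) + 18176 = (0 - 3*(-6)) + 18176 = (0 + 18) + 18176 = 18 + 18176 = 18194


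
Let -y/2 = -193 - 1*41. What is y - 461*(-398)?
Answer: 183946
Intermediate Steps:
y = 468 (y = -2*(-193 - 1*41) = -2*(-193 - 41) = -2*(-234) = 468)
y - 461*(-398) = 468 - 461*(-398) = 468 + 183478 = 183946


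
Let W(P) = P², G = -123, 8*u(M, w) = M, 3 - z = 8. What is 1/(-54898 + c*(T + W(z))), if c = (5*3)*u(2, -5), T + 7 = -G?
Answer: -4/217477 ≈ -1.8393e-5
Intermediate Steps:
z = -5 (z = 3 - 1*8 = 3 - 8 = -5)
u(M, w) = M/8
T = 116 (T = -7 - 1*(-123) = -7 + 123 = 116)
c = 15/4 (c = (5*3)*((⅛)*2) = 15*(¼) = 15/4 ≈ 3.7500)
1/(-54898 + c*(T + W(z))) = 1/(-54898 + 15*(116 + (-5)²)/4) = 1/(-54898 + 15*(116 + 25)/4) = 1/(-54898 + (15/4)*141) = 1/(-54898 + 2115/4) = 1/(-217477/4) = -4/217477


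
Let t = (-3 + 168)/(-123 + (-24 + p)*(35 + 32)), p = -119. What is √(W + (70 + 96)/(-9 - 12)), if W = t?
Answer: I*√82243605234/101892 ≈ 2.8146*I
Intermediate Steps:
t = -165/9704 (t = (-3 + 168)/(-123 + (-24 - 119)*(35 + 32)) = 165/(-123 - 143*67) = 165/(-123 - 9581) = 165/(-9704) = 165*(-1/9704) = -165/9704 ≈ -0.017003)
W = -165/9704 ≈ -0.017003
√(W + (70 + 96)/(-9 - 12)) = √(-165/9704 + (70 + 96)/(-9 - 12)) = √(-165/9704 + 166/(-21)) = √(-165/9704 + 166*(-1/21)) = √(-165/9704 - 166/21) = √(-1614329/203784) = I*√82243605234/101892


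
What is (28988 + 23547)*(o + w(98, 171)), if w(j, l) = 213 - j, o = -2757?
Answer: -138797470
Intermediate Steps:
(28988 + 23547)*(o + w(98, 171)) = (28988 + 23547)*(-2757 + (213 - 1*98)) = 52535*(-2757 + (213 - 98)) = 52535*(-2757 + 115) = 52535*(-2642) = -138797470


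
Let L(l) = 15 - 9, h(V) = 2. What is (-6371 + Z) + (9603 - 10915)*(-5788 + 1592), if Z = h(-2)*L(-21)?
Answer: 5498793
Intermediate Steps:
L(l) = 6
Z = 12 (Z = 2*6 = 12)
(-6371 + Z) + (9603 - 10915)*(-5788 + 1592) = (-6371 + 12) + (9603 - 10915)*(-5788 + 1592) = -6359 - 1312*(-4196) = -6359 + 5505152 = 5498793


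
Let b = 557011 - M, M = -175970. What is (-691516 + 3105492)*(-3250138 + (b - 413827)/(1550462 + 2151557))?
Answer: -29045133785320324768/3702019 ≈ -7.8458e+12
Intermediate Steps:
b = 732981 (b = 557011 - 1*(-175970) = 557011 + 175970 = 732981)
(-691516 + 3105492)*(-3250138 + (b - 413827)/(1550462 + 2151557)) = (-691516 + 3105492)*(-3250138 + (732981 - 413827)/(1550462 + 2151557)) = 2413976*(-3250138 + 319154/3702019) = 2413976*(-12032072309468/3702019) = -29045133785320324768/3702019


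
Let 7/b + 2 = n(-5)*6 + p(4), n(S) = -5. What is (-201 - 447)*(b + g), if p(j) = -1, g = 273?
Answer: -1944432/11 ≈ -1.7677e+5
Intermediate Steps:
b = -7/33 (b = 7/(-2 + (-5*6 - 1)) = 7/(-2 + (-30 - 1)) = 7/(-2 - 31) = 7/(-33) = 7*(-1/33) = -7/33 ≈ -0.21212)
(-201 - 447)*(b + g) = (-201 - 447)*(-7/33 + 273) = -648*9002/33 = -1944432/11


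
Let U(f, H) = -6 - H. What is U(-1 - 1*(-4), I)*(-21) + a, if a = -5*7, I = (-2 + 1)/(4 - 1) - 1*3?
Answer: 21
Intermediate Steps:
I = -10/3 (I = -1/3 - 3 = -1*⅓ - 3 = -⅓ - 3 = -10/3 ≈ -3.3333)
a = -35
U(-1 - 1*(-4), I)*(-21) + a = (-6 - 1*(-10/3))*(-21) - 35 = (-6 + 10/3)*(-21) - 35 = -8/3*(-21) - 35 = 56 - 35 = 21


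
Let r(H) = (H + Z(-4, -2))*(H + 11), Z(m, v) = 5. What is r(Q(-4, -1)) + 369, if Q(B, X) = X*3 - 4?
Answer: 361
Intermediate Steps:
Q(B, X) = -4 + 3*X (Q(B, X) = 3*X - 4 = -4 + 3*X)
r(H) = (5 + H)*(11 + H) (r(H) = (H + 5)*(H + 11) = (5 + H)*(11 + H))
r(Q(-4, -1)) + 369 = (55 + (-4 + 3*(-1))² + 16*(-4 + 3*(-1))) + 369 = (55 + (-4 - 3)² + 16*(-4 - 3)) + 369 = (55 + (-7)² + 16*(-7)) + 369 = (55 + 49 - 112) + 369 = -8 + 369 = 361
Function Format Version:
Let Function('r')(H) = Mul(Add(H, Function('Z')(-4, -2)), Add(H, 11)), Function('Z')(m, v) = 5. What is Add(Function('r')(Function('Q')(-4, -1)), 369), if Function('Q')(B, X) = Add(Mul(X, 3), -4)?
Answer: 361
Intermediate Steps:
Function('Q')(B, X) = Add(-4, Mul(3, X)) (Function('Q')(B, X) = Add(Mul(3, X), -4) = Add(-4, Mul(3, X)))
Function('r')(H) = Mul(Add(5, H), Add(11, H)) (Function('r')(H) = Mul(Add(H, 5), Add(H, 11)) = Mul(Add(5, H), Add(11, H)))
Add(Function('r')(Function('Q')(-4, -1)), 369) = Add(Add(55, Pow(Add(-4, Mul(3, -1)), 2), Mul(16, Add(-4, Mul(3, -1)))), 369) = Add(Add(55, Pow(Add(-4, -3), 2), Mul(16, Add(-4, -3))), 369) = Add(Add(55, Pow(-7, 2), Mul(16, -7)), 369) = Add(Add(55, 49, -112), 369) = Add(-8, 369) = 361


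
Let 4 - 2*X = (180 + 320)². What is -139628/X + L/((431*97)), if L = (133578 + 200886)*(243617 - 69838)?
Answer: 3632621011894442/2612895693 ≈ 1.3903e+6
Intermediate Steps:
X = -124998 (X = 2 - (180 + 320)²/2 = 2 - ½*500² = 2 - ½*250000 = 2 - 125000 = -124998)
L = 58122819456 (L = 334464*173779 = 58122819456)
-139628/X + L/((431*97)) = -139628/(-124998) + 58122819456/((431*97)) = -139628*(-1/124998) + 58122819456/41807 = 69814/62499 + 58122819456*(1/41807) = 69814/62499 + 58122819456/41807 = 3632621011894442/2612895693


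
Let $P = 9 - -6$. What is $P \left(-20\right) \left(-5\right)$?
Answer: $1500$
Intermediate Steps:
$P = 15$ ($P = 9 + 6 = 15$)
$P \left(-20\right) \left(-5\right) = 15 \left(-20\right) \left(-5\right) = \left(-300\right) \left(-5\right) = 1500$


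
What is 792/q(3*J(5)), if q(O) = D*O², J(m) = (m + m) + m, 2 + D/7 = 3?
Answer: 88/1575 ≈ 0.055873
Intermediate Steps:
D = 7 (D = -14 + 7*3 = -14 + 21 = 7)
J(m) = 3*m (J(m) = 2*m + m = 3*m)
q(O) = 7*O²
792/q(3*J(5)) = 792/((7*(3*(3*5))²)) = 792/((7*(3*15)²)) = 792/((7*45²)) = 792/((7*2025)) = 792/14175 = 792*(1/14175) = 88/1575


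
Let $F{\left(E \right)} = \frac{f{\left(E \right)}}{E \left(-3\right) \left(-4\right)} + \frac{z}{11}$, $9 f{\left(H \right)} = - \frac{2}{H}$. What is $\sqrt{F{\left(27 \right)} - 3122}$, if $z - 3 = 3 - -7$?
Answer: $\frac{5 i \sqrt{3567683922}}{5346} \approx 55.864 i$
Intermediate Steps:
$f{\left(H \right)} = - \frac{2}{9 H}$ ($f{\left(H \right)} = \frac{\left(-2\right) \frac{1}{H}}{9} = - \frac{2}{9 H}$)
$z = 13$ ($z = 3 + \left(3 - -7\right) = 3 + \left(3 + 7\right) = 3 + 10 = 13$)
$F{\left(E \right)} = \frac{13}{11} - \frac{1}{54 E^{2}}$ ($F{\left(E \right)} = \frac{\left(- \frac{2}{9}\right) \frac{1}{E}}{E \left(-3\right) \left(-4\right)} + \frac{13}{11} = \frac{\left(- \frac{2}{9}\right) \frac{1}{E}}{- 3 E \left(-4\right)} + 13 \cdot \frac{1}{11} = \frac{\left(- \frac{2}{9}\right) \frac{1}{E}}{12 E} + \frac{13}{11} = - \frac{2}{9 E} \frac{1}{12 E} + \frac{13}{11} = - \frac{1}{54 E^{2}} + \frac{13}{11} = \frac{13}{11} - \frac{1}{54 E^{2}}$)
$\sqrt{F{\left(27 \right)} - 3122} = \sqrt{\left(\frac{13}{11} - \frac{1}{54 \cdot 729}\right) - 3122} = \sqrt{\left(\frac{13}{11} - \frac{1}{39366}\right) - 3122} = \sqrt{\frac{511747}{433026} - 3122} = \sqrt{- \frac{1351395425}{433026}} = \frac{5 i \sqrt{3567683922}}{5346}$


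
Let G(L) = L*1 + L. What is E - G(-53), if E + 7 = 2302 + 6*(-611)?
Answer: -1265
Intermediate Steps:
G(L) = 2*L (G(L) = L + L = 2*L)
E = -1371 (E = -7 + (2302 + 6*(-611)) = -7 + (2302 - 3666) = -7 - 1364 = -1371)
E - G(-53) = -1371 - 2*(-53) = -1371 - 1*(-106) = -1371 + 106 = -1265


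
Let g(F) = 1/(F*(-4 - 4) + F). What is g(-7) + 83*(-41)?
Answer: -166746/49 ≈ -3403.0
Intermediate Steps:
g(F) = -1/(7*F) (g(F) = 1/(F*(-8) + F) = 1/(-8*F + F) = 1/(-7*F) = -1/(7*F))
g(-7) + 83*(-41) = -⅐/(-7) + 83*(-41) = -⅐*(-⅐) - 3403 = 1/49 - 3403 = -166746/49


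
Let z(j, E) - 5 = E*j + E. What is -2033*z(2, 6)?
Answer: -46759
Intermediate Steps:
z(j, E) = 5 + E + E*j (z(j, E) = 5 + (E*j + E) = 5 + (E + E*j) = 5 + E + E*j)
-2033*z(2, 6) = -2033*(5 + 6 + 6*2) = -2033*(5 + 6 + 12) = -2033*23 = -46759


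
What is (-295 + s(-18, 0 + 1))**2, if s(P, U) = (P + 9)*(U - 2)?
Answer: 81796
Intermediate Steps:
s(P, U) = (-2 + U)*(9 + P) (s(P, U) = (9 + P)*(-2 + U) = (-2 + U)*(9 + P))
(-295 + s(-18, 0 + 1))**2 = (-295 + (-18 - 2*(-18) + 9*(0 + 1) - 18*(0 + 1)))**2 = (-295 + (-18 + 36 + 9*1 - 18*1))**2 = (-295 + (-18 + 36 + 9 - 18))**2 = (-295 + 9)**2 = (-286)**2 = 81796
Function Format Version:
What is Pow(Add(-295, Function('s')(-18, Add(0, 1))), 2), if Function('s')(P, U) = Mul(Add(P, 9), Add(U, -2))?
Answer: 81796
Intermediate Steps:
Function('s')(P, U) = Mul(Add(-2, U), Add(9, P)) (Function('s')(P, U) = Mul(Add(9, P), Add(-2, U)) = Mul(Add(-2, U), Add(9, P)))
Pow(Add(-295, Function('s')(-18, Add(0, 1))), 2) = Pow(Add(-295, Add(-18, Mul(-2, -18), Mul(9, Add(0, 1)), Mul(-18, Add(0, 1)))), 2) = Pow(Add(-295, Add(-18, 36, Mul(9, 1), Mul(-18, 1))), 2) = Pow(Add(-295, Add(-18, 36, 9, -18)), 2) = Pow(Add(-295, 9), 2) = Pow(-286, 2) = 81796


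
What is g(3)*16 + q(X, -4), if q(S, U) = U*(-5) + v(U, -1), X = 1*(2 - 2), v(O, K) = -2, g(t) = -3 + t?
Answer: 18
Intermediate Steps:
X = 0 (X = 1*0 = 0)
q(S, U) = -2 - 5*U (q(S, U) = U*(-5) - 2 = -5*U - 2 = -2 - 5*U)
g(3)*16 + q(X, -4) = (-3 + 3)*16 + (-2 - 5*(-4)) = 0*16 + (-2 + 20) = 0 + 18 = 18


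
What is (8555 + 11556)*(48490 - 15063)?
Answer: 672250397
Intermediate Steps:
(8555 + 11556)*(48490 - 15063) = 20111*33427 = 672250397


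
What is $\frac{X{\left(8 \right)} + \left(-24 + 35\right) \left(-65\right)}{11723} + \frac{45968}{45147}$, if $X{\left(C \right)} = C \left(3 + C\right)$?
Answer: $\frac{26872405}{27855699} \approx 0.9647$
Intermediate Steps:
$\frac{X{\left(8 \right)} + \left(-24 + 35\right) \left(-65\right)}{11723} + \frac{45968}{45147} = \frac{8 \left(3 + 8\right) + \left(-24 + 35\right) \left(-65\right)}{11723} + \frac{45968}{45147} = \left(8 \cdot 11 + 11 \left(-65\right)\right) \frac{1}{11723} + 45968 \cdot \frac{1}{45147} = \left(88 - 715\right) \frac{1}{11723} + \frac{45968}{45147} = \left(-627\right) \frac{1}{11723} + \frac{45968}{45147} = - \frac{33}{617} + \frac{45968}{45147} = \frac{26872405}{27855699}$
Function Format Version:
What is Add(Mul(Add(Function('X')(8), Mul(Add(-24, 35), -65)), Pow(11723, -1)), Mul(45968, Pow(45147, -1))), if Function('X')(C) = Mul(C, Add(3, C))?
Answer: Rational(26872405, 27855699) ≈ 0.96470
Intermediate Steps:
Add(Mul(Add(Function('X')(8), Mul(Add(-24, 35), -65)), Pow(11723, -1)), Mul(45968, Pow(45147, -1))) = Add(Mul(Add(Mul(8, Add(3, 8)), Mul(Add(-24, 35), -65)), Pow(11723, -1)), Mul(45968, Pow(45147, -1))) = Add(Mul(Add(Mul(8, 11), Mul(11, -65)), Rational(1, 11723)), Mul(45968, Rational(1, 45147))) = Add(Mul(Add(88, -715), Rational(1, 11723)), Rational(45968, 45147)) = Add(Mul(-627, Rational(1, 11723)), Rational(45968, 45147)) = Add(Rational(-33, 617), Rational(45968, 45147)) = Rational(26872405, 27855699)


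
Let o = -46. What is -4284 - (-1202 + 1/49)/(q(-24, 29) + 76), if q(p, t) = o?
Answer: -6238583/1470 ≈ -4243.9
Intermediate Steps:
q(p, t) = -46
-4284 - (-1202 + 1/49)/(q(-24, 29) + 76) = -4284 - (-1202 + 1/49)/(-46 + 76) = -4284 - (-1202 + 1/49)/30 = -4284 - (-58897)/(49*30) = -4284 - 1*(-58897/1470) = -4284 + 58897/1470 = -6238583/1470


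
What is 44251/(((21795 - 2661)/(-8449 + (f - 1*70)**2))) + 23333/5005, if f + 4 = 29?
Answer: -711158504249/47882835 ≈ -14852.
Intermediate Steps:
f = 25 (f = -4 + 29 = 25)
44251/(((21795 - 2661)/(-8449 + (f - 1*70)**2))) + 23333/5005 = 44251/(((21795 - 2661)/(-8449 + (25 - 1*70)**2))) + 23333/5005 = 44251/((19134/(-8449 + (25 - 70)**2))) + 23333*(1/5005) = 44251/((19134/(-8449 + (-45)**2))) + 23333/5005 = 44251/((19134/(-8449 + 2025))) + 23333/5005 = 44251/((19134/(-6424))) + 23333/5005 = 44251/((19134*(-1/6424))) + 23333/5005 = 44251/(-9567/3212) + 23333/5005 = 44251*(-3212/9567) + 23333/5005 = -142134212/9567 + 23333/5005 = -711158504249/47882835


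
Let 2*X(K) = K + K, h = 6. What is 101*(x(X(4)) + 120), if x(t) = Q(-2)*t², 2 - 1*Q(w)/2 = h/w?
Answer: 28280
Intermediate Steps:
X(K) = K (X(K) = (K + K)/2 = (2*K)/2 = K)
Q(w) = 4 - 12/w
x(t) = 10*t² (x(t) = (4 - 12/(-2))*t² = (4 - 12*(-½))*t² = (4 + 6)*t² = 10*t²)
101*(x(X(4)) + 120) = 101*(10*4² + 120) = 101*(10*16 + 120) = 101*(160 + 120) = 101*280 = 28280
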